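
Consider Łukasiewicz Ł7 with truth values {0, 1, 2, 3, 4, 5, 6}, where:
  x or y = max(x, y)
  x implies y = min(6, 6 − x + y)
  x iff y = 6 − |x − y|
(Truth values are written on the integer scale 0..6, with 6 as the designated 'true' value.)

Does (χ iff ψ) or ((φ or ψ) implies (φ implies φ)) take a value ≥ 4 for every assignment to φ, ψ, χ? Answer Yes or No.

Yes

At φ = 2, ψ = 6, χ = 4, for instance:
χ iff ψ = 4 iff 6 = 4
φ or ψ = 2 or 6 = 6
φ implies φ = 2 implies 2 = 6
(φ or ψ) implies (φ implies φ) = 6 implies 6 = 6
(χ iff ψ) or ((φ or ψ) implies (φ implies φ)) = 4 or 6 = 6
and checking the remaining 342 assignments likewise gives ≥ 4 in every case.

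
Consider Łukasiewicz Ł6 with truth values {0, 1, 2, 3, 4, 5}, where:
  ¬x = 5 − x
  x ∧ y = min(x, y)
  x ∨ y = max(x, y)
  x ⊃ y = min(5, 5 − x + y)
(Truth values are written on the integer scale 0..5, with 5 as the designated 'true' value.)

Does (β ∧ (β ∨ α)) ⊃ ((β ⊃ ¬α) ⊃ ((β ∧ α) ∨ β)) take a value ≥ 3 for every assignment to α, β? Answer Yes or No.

At α = 0, β = 3, for instance:
β ∨ α = 3 ∨ 0 = 3
β ∧ (β ∨ α) = 3 ∧ 3 = 3
¬α = ¬0 = 5
β ⊃ ¬α = 3 ⊃ 5 = 5
β ∧ α = 3 ∧ 0 = 0
(β ∧ α) ∨ β = 0 ∨ 3 = 3
(β ⊃ ¬α) ⊃ ((β ∧ α) ∨ β) = 5 ⊃ 3 = 3
(β ∧ (β ∨ α)) ⊃ ((β ⊃ ¬α) ⊃ ((β ∧ α) ∨ β)) = 3 ⊃ 3 = 5
and checking the remaining 35 assignments likewise gives ≥ 3 in every case.

Yes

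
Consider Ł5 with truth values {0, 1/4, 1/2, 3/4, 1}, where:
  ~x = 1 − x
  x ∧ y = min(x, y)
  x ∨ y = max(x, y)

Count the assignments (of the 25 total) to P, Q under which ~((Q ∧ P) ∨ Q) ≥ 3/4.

10

value 1: 5 assignments (counts)
value 3/4: 5 assignments (counts)
value 1/2: 5 assignments
value 1/4: 5 assignments
value 0: 5 assignments
So 10 of the 25 assignments meet the threshold.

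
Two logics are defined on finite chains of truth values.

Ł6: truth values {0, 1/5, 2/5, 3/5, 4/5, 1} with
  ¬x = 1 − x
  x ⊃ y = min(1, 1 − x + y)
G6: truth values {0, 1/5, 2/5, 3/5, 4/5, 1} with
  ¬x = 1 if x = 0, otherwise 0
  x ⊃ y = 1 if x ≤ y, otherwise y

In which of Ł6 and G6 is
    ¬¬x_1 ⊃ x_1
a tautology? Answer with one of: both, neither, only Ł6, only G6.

In Ł6: every assignment gives 1 — tautology.
In G6: at x_1 = 1/5 the value is 1/5 — not a tautology.

only Ł6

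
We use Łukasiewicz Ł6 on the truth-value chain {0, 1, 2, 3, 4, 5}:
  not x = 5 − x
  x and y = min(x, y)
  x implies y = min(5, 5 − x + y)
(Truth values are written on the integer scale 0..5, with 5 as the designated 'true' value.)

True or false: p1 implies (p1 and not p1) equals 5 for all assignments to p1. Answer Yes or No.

No

Counterexample: take p1 = 3.
not p1 = not 3 = 2
p1 and not p1 = 3 and 2 = 2
p1 implies (p1 and not p1) = 3 implies 2 = 4
This gives 4 ≠ 5.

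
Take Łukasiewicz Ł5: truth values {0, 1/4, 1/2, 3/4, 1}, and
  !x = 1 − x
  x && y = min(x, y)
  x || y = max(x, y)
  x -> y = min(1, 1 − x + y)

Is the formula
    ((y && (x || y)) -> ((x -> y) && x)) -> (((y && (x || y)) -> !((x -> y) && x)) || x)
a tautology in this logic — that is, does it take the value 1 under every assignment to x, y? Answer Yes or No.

No

Counterexample: take x = 3/4, y = 1/2.
x || y = 3/4 || 1/2 = 3/4
y && (x || y) = 1/2 && 3/4 = 1/2
x -> y = 3/4 -> 1/2 = 3/4
(x -> y) && x = 3/4 && 3/4 = 3/4
(y && (x || y)) -> ((x -> y) && x) = 1/2 -> 3/4 = 1
x || y = 3/4 || 1/2 = 3/4
y && (x || y) = 1/2 && 3/4 = 1/2
x -> y = 3/4 -> 1/2 = 3/4
(x -> y) && x = 3/4 && 3/4 = 3/4
!((x -> y) && x) = !3/4 = 1/4
(y && (x || y)) -> !((x -> y) && x) = 1/2 -> 1/4 = 3/4
((y && (x || y)) -> !((x -> y) && x)) || x = 3/4 || 3/4 = 3/4
((y && (x || y)) -> ((x -> y) && x)) -> (((y && (x || y)) -> !((x -> y) && x)) || x) = 1 -> 3/4 = 3/4
This gives 3/4 ≠ 1.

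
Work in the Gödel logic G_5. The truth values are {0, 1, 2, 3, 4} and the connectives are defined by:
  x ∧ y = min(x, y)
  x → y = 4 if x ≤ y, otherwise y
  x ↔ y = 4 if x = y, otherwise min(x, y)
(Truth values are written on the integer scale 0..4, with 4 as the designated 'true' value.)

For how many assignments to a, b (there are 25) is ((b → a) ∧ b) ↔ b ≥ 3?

value 4: 15 assignments (counts)
value 3: 1 assignment (counts)
value 2: 2 assignments
value 1: 3 assignments
value 0: 4 assignments
So 16 of the 25 assignments meet the threshold.

16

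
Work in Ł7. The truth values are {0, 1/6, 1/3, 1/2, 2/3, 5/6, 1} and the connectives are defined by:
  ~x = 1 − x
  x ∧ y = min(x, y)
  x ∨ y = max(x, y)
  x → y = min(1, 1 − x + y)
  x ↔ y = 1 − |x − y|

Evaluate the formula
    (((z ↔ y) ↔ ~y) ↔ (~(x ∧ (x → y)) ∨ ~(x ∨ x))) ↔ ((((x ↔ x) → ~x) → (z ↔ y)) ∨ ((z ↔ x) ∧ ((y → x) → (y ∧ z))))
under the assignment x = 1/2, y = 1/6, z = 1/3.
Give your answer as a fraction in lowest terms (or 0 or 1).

z ↔ y = 1/3 ↔ 1/6 = 5/6
~y = ~1/6 = 5/6
(z ↔ y) ↔ ~y = 5/6 ↔ 5/6 = 1
x → y = 1/2 → 1/6 = 2/3
x ∧ (x → y) = 1/2 ∧ 2/3 = 1/2
~(x ∧ (x → y)) = ~1/2 = 1/2
x ∨ x = 1/2 ∨ 1/2 = 1/2
~(x ∨ x) = ~1/2 = 1/2
~(x ∧ (x → y)) ∨ ~(x ∨ x) = 1/2 ∨ 1/2 = 1/2
((z ↔ y) ↔ ~y) ↔ (~(x ∧ (x → y)) ∨ ~(x ∨ x)) = 1 ↔ 1/2 = 1/2
x ↔ x = 1/2 ↔ 1/2 = 1
~x = ~1/2 = 1/2
(x ↔ x) → ~x = 1 → 1/2 = 1/2
z ↔ y = 1/3 ↔ 1/6 = 5/6
((x ↔ x) → ~x) → (z ↔ y) = 1/2 → 5/6 = 1
z ↔ x = 1/3 ↔ 1/2 = 5/6
y → x = 1/6 → 1/2 = 1
y ∧ z = 1/6 ∧ 1/3 = 1/6
(y → x) → (y ∧ z) = 1 → 1/6 = 1/6
(z ↔ x) ∧ ((y → x) → (y ∧ z)) = 5/6 ∧ 1/6 = 1/6
(((x ↔ x) → ~x) → (z ↔ y)) ∨ ((z ↔ x) ∧ ((y → x) → (y ∧ z))) = 1 ∨ 1/6 = 1
(((z ↔ y) ↔ ~y) ↔ (~(x ∧ (x → y)) ∨ ~(x ∨ x))) ↔ ((((x ↔ x) → ~x) → (z ↔ y)) ∨ ((z ↔ x) ∧ ((y → x) → (y ∧ z)))) = 1/2 ↔ 1 = 1/2

1/2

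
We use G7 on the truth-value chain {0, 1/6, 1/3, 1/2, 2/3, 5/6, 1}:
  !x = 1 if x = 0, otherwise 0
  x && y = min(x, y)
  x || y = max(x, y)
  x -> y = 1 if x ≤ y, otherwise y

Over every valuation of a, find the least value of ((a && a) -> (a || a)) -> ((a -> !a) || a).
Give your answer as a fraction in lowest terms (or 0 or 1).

Take a = 1/6:
a && a = 1/6 && 1/6 = 1/6
a || a = 1/6 || 1/6 = 1/6
(a && a) -> (a || a) = 1/6 -> 1/6 = 1
!a = !1/6 = 0
a -> !a = 1/6 -> 0 = 0
(a -> !a) || a = 0 || 1/6 = 1/6
((a && a) -> (a || a)) -> ((a -> !a) || a) = 1 -> 1/6 = 1/6
No assignment yields a value below 1/6, so this is the minimum.

1/6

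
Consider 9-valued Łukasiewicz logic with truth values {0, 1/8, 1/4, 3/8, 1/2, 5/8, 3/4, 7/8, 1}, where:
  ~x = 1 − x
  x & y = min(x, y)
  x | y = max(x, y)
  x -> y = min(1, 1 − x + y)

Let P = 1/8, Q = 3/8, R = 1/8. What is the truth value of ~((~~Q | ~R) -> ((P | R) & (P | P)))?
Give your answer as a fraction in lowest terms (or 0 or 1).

~Q = ~3/8 = 5/8
~~Q = ~5/8 = 3/8
~R = ~1/8 = 7/8
~~Q | ~R = 3/8 | 7/8 = 7/8
P | R = 1/8 | 1/8 = 1/8
P | P = 1/8 | 1/8 = 1/8
(P | R) & (P | P) = 1/8 & 1/8 = 1/8
(~~Q | ~R) -> ((P | R) & (P | P)) = 7/8 -> 1/8 = 1/4
~((~~Q | ~R) -> ((P | R) & (P | P))) = ~1/4 = 3/4

3/4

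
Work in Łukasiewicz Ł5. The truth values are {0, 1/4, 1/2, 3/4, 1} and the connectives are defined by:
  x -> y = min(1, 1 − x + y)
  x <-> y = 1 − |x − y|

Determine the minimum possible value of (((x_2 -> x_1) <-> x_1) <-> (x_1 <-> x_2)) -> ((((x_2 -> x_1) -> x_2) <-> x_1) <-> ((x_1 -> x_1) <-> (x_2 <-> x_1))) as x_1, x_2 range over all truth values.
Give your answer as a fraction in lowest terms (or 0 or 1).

1/2

Take x_1 = 0, x_2 = 1/2:
x_2 -> x_1 = 1/2 -> 0 = 1/2
(x_2 -> x_1) <-> x_1 = 1/2 <-> 0 = 1/2
x_1 <-> x_2 = 0 <-> 1/2 = 1/2
((x_2 -> x_1) <-> x_1) <-> (x_1 <-> x_2) = 1/2 <-> 1/2 = 1
x_2 -> x_1 = 1/2 -> 0 = 1/2
(x_2 -> x_1) -> x_2 = 1/2 -> 1/2 = 1
((x_2 -> x_1) -> x_2) <-> x_1 = 1 <-> 0 = 0
x_1 -> x_1 = 0 -> 0 = 1
x_2 <-> x_1 = 1/2 <-> 0 = 1/2
(x_1 -> x_1) <-> (x_2 <-> x_1) = 1 <-> 1/2 = 1/2
(((x_2 -> x_1) -> x_2) <-> x_1) <-> ((x_1 -> x_1) <-> (x_2 <-> x_1)) = 0 <-> 1/2 = 1/2
(((x_2 -> x_1) <-> x_1) <-> (x_1 <-> x_2)) -> ((((x_2 -> x_1) -> x_2) <-> x_1) <-> ((x_1 -> x_1) <-> (x_2 <-> x_1))) = 1 -> 1/2 = 1/2
No assignment yields a value below 1/2, so this is the minimum.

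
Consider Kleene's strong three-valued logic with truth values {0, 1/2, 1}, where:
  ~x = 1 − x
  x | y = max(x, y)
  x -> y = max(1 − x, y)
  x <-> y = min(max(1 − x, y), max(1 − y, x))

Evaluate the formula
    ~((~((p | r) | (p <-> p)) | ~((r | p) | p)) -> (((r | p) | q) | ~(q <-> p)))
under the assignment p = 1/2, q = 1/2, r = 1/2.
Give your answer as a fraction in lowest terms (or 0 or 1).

p | r = 1/2 | 1/2 = 1/2
p <-> p = 1/2 <-> 1/2 = 1/2
(p | r) | (p <-> p) = 1/2 | 1/2 = 1/2
~((p | r) | (p <-> p)) = ~1/2 = 1/2
r | p = 1/2 | 1/2 = 1/2
(r | p) | p = 1/2 | 1/2 = 1/2
~((r | p) | p) = ~1/2 = 1/2
~((p | r) | (p <-> p)) | ~((r | p) | p) = 1/2 | 1/2 = 1/2
r | p = 1/2 | 1/2 = 1/2
(r | p) | q = 1/2 | 1/2 = 1/2
q <-> p = 1/2 <-> 1/2 = 1/2
~(q <-> p) = ~1/2 = 1/2
((r | p) | q) | ~(q <-> p) = 1/2 | 1/2 = 1/2
(~((p | r) | (p <-> p)) | ~((r | p) | p)) -> (((r | p) | q) | ~(q <-> p)) = 1/2 -> 1/2 = 1/2
~((~((p | r) | (p <-> p)) | ~((r | p) | p)) -> (((r | p) | q) | ~(q <-> p))) = ~1/2 = 1/2

1/2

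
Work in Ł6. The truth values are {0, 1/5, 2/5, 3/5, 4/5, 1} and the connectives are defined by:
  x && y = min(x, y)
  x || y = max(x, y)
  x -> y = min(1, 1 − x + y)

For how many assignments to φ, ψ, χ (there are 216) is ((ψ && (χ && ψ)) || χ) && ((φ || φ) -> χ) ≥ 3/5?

value 1: 36 assignments (counts)
value 4/5: 36 assignments (counts)
value 3/5: 36 assignments (counts)
value 2/5: 36 assignments
value 1/5: 36 assignments
value 0: 36 assignments
So 108 of the 216 assignments meet the threshold.

108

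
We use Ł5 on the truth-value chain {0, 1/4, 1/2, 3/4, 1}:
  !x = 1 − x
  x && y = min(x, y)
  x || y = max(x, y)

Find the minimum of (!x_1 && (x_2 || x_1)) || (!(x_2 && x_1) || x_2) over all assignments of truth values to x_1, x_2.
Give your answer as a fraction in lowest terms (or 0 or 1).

1/2

Take x_1 = 1/2, x_2 = 1/2:
!x_1 = !1/2 = 1/2
x_2 || x_1 = 1/2 || 1/2 = 1/2
!x_1 && (x_2 || x_1) = 1/2 && 1/2 = 1/2
x_2 && x_1 = 1/2 && 1/2 = 1/2
!(x_2 && x_1) = !1/2 = 1/2
!(x_2 && x_1) || x_2 = 1/2 || 1/2 = 1/2
(!x_1 && (x_2 || x_1)) || (!(x_2 && x_1) || x_2) = 1/2 || 1/2 = 1/2
No assignment yields a value below 1/2, so this is the minimum.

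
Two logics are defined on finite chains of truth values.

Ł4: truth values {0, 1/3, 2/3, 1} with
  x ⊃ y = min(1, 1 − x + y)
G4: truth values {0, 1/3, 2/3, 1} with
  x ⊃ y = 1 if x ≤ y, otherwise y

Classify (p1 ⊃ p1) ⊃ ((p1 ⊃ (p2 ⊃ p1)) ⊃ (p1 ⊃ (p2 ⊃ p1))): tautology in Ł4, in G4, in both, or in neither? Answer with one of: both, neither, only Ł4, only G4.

In Ł4: every assignment gives 1 — tautology.
In G4: every assignment gives 1 — tautology.

both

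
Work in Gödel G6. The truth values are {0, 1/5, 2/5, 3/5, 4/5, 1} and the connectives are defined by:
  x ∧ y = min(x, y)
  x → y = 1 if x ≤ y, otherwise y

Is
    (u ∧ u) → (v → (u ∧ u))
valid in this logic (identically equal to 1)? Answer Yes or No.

At u = 1/5, v = 4/5, for instance:
u ∧ u = 1/5 ∧ 1/5 = 1/5
v → (u ∧ u) = 4/5 → 1/5 = 1/5
(u ∧ u) → (v → (u ∧ u)) = 1/5 → 1/5 = 1
and checking the remaining 35 assignments likewise gives ≥ 1 in every case.

Yes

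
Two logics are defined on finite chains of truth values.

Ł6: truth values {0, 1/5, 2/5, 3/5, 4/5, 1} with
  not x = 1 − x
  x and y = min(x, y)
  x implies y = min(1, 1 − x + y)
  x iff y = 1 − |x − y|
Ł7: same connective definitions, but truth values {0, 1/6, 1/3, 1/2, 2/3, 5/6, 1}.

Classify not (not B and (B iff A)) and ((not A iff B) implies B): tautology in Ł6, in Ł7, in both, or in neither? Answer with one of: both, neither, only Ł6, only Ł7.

In Ł6: at A = 0, B = 0 the value is 0 — not a tautology.
In Ł7: at A = 0, B = 0 the value is 0 — not a tautology.

neither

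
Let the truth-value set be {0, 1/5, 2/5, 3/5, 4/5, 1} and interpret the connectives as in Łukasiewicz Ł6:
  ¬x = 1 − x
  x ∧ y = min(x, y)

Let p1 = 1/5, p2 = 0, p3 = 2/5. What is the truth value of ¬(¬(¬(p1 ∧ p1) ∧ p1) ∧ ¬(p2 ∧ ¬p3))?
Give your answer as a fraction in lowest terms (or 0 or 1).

1/5

p1 ∧ p1 = 1/5 ∧ 1/5 = 1/5
¬(p1 ∧ p1) = ¬1/5 = 4/5
¬(p1 ∧ p1) ∧ p1 = 4/5 ∧ 1/5 = 1/5
¬(¬(p1 ∧ p1) ∧ p1) = ¬1/5 = 4/5
¬p3 = ¬2/5 = 3/5
p2 ∧ ¬p3 = 0 ∧ 3/5 = 0
¬(p2 ∧ ¬p3) = ¬0 = 1
¬(¬(p1 ∧ p1) ∧ p1) ∧ ¬(p2 ∧ ¬p3) = 4/5 ∧ 1 = 4/5
¬(¬(¬(p1 ∧ p1) ∧ p1) ∧ ¬(p2 ∧ ¬p3)) = ¬4/5 = 1/5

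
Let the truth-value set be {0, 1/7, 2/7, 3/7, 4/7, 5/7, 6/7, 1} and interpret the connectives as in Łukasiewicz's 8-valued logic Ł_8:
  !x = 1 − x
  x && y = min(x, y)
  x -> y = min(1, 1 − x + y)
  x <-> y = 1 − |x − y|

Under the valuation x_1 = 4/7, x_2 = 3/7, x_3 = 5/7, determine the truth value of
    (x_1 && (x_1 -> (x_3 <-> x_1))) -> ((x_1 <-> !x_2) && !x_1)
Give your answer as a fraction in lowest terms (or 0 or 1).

6/7

x_3 <-> x_1 = 5/7 <-> 4/7 = 6/7
x_1 -> (x_3 <-> x_1) = 4/7 -> 6/7 = 1
x_1 && (x_1 -> (x_3 <-> x_1)) = 4/7 && 1 = 4/7
!x_2 = !3/7 = 4/7
x_1 <-> !x_2 = 4/7 <-> 4/7 = 1
!x_1 = !4/7 = 3/7
(x_1 <-> !x_2) && !x_1 = 1 && 3/7 = 3/7
(x_1 && (x_1 -> (x_3 <-> x_1))) -> ((x_1 <-> !x_2) && !x_1) = 4/7 -> 3/7 = 6/7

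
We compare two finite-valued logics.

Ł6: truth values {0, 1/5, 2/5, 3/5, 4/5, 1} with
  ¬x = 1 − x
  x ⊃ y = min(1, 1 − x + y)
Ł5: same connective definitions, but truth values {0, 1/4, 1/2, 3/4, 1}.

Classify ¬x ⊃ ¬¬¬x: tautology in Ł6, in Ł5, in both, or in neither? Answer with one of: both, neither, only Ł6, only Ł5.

In Ł6: every assignment gives 1 — tautology.
In Ł5: every assignment gives 1 — tautology.

both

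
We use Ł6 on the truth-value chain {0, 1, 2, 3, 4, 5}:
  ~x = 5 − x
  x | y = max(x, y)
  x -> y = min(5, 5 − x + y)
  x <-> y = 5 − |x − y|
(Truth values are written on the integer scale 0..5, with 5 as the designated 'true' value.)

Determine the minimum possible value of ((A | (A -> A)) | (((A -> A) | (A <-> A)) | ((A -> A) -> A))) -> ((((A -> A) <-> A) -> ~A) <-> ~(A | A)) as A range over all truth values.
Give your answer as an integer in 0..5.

Take A = 2:
A -> A = 2 -> 2 = 5
A | (A -> A) = 2 | 5 = 5
A -> A = 2 -> 2 = 5
A <-> A = 2 <-> 2 = 5
(A -> A) | (A <-> A) = 5 | 5 = 5
A -> A = 2 -> 2 = 5
(A -> A) -> A = 5 -> 2 = 2
((A -> A) | (A <-> A)) | ((A -> A) -> A) = 5 | 2 = 5
(A | (A -> A)) | (((A -> A) | (A <-> A)) | ((A -> A) -> A)) = 5 | 5 = 5
A -> A = 2 -> 2 = 5
(A -> A) <-> A = 5 <-> 2 = 2
~A = ~2 = 3
((A -> A) <-> A) -> ~A = 2 -> 3 = 5
A | A = 2 | 2 = 2
~(A | A) = ~2 = 3
(((A -> A) <-> A) -> ~A) <-> ~(A | A) = 5 <-> 3 = 3
((A | (A -> A)) | (((A -> A) | (A <-> A)) | ((A -> A) -> A))) -> ((((A -> A) <-> A) -> ~A) <-> ~(A | A)) = 5 -> 3 = 3
No assignment yields a value below 3, so this is the minimum.

3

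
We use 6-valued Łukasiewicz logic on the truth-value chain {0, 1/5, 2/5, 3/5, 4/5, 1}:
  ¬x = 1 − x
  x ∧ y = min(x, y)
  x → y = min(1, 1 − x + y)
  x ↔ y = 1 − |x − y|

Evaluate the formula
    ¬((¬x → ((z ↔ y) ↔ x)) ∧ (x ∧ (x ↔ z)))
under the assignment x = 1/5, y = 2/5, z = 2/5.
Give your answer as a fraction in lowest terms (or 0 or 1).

4/5

¬x = ¬1/5 = 4/5
z ↔ y = 2/5 ↔ 2/5 = 1
(z ↔ y) ↔ x = 1 ↔ 1/5 = 1/5
¬x → ((z ↔ y) ↔ x) = 4/5 → 1/5 = 2/5
x ↔ z = 1/5 ↔ 2/5 = 4/5
x ∧ (x ↔ z) = 1/5 ∧ 4/5 = 1/5
(¬x → ((z ↔ y) ↔ x)) ∧ (x ∧ (x ↔ z)) = 2/5 ∧ 1/5 = 1/5
¬((¬x → ((z ↔ y) ↔ x)) ∧ (x ∧ (x ↔ z))) = ¬1/5 = 4/5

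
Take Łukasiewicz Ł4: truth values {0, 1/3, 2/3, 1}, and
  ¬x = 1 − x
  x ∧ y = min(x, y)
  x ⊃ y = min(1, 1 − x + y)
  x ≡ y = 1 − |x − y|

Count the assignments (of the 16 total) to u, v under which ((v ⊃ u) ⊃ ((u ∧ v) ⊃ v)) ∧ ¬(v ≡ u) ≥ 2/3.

u = 0, v = 0 ↦ 0  <
u = 0, v = 1/3 ↦ 1/3  <
u = 0, v = 2/3 ↦ 2/3  ≥
u = 0, v = 1 ↦ 1  ≥
u = 1/3, v = 0 ↦ 1/3  <
u = 1/3, v = 1/3 ↦ 0  <
u = 1/3, v = 2/3 ↦ 1/3  <
u = 1/3, v = 1 ↦ 2/3  ≥
u = 2/3, v = 0 ↦ 2/3  ≥
u = 2/3, v = 1/3 ↦ 1/3  <
u = 2/3, v = 2/3 ↦ 0  <
u = 2/3, v = 1 ↦ 1/3  <
u = 1, v = 0 ↦ 1  ≥
u = 1, v = 1/3 ↦ 2/3  ≥
u = 1, v = 2/3 ↦ 1/3  <
u = 1, v = 1 ↦ 0  <
So 6 of the 16 assignments meet the threshold.

6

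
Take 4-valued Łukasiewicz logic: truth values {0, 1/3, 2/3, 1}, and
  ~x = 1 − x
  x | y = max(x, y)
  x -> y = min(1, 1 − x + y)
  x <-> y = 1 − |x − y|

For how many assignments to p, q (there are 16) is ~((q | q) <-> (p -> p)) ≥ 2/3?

p = 0, q = 0 ↦ 1  ≥
p = 0, q = 1/3 ↦ 2/3  ≥
p = 0, q = 2/3 ↦ 1/3  <
p = 0, q = 1 ↦ 0  <
p = 1/3, q = 0 ↦ 1  ≥
p = 1/3, q = 1/3 ↦ 2/3  ≥
p = 1/3, q = 2/3 ↦ 1/3  <
p = 1/3, q = 1 ↦ 0  <
p = 2/3, q = 0 ↦ 1  ≥
p = 2/3, q = 1/3 ↦ 2/3  ≥
p = 2/3, q = 2/3 ↦ 1/3  <
p = 2/3, q = 1 ↦ 0  <
p = 1, q = 0 ↦ 1  ≥
p = 1, q = 1/3 ↦ 2/3  ≥
p = 1, q = 2/3 ↦ 1/3  <
p = 1, q = 1 ↦ 0  <
So 8 of the 16 assignments meet the threshold.

8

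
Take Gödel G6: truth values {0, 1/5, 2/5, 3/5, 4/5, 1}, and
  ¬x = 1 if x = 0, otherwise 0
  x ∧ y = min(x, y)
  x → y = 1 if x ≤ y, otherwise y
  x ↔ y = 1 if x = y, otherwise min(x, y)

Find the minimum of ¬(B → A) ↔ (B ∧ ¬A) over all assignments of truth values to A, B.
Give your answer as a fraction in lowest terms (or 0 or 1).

1/5

Take A = 0, B = 1/5:
B → A = 1/5 → 0 = 0
¬(B → A) = ¬0 = 1
¬A = ¬0 = 1
B ∧ ¬A = 1/5 ∧ 1 = 1/5
¬(B → A) ↔ (B ∧ ¬A) = 1 ↔ 1/5 = 1/5
No assignment yields a value below 1/5, so this is the minimum.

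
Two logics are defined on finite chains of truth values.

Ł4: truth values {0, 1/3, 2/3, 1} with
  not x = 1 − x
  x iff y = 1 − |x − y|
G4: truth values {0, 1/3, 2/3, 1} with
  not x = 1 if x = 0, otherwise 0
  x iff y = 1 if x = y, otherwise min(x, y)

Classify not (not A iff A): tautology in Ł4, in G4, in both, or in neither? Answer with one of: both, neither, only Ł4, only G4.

only G4

In Ł4: at A = 1/3 the value is 1/3 — not a tautology.
In G4: every assignment gives 1 — tautology.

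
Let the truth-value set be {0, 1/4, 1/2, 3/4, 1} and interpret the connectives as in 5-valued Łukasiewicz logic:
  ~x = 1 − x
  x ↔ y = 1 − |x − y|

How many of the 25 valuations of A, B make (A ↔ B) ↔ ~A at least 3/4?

value 1: 7 assignments (counts)
value 3/4: 7 assignments (counts)
value 1/2: 6 assignments
value 1/4: 3 assignments
value 0: 2 assignments
So 14 of the 25 assignments meet the threshold.

14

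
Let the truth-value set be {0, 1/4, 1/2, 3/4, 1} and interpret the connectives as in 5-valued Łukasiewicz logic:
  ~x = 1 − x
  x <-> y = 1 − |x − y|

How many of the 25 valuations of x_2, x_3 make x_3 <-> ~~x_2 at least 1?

5

value 1: 5 assignments (counts)
value 3/4: 8 assignments
value 1/2: 6 assignments
value 1/4: 4 assignments
value 0: 2 assignments
So 5 of the 25 assignments meet the threshold.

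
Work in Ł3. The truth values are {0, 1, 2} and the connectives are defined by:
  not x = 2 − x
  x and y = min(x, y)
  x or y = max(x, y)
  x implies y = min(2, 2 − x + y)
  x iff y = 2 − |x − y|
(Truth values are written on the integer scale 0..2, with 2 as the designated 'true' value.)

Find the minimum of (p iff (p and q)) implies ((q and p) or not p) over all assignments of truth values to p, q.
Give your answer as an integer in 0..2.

Take p = 1, q = 1:
p and q = 1 and 1 = 1
p iff (p and q) = 1 iff 1 = 2
q and p = 1 and 1 = 1
not p = not 1 = 1
(q and p) or not p = 1 or 1 = 1
(p iff (p and q)) implies ((q and p) or not p) = 2 implies 1 = 1
No assignment yields a value below 1, so this is the minimum.

1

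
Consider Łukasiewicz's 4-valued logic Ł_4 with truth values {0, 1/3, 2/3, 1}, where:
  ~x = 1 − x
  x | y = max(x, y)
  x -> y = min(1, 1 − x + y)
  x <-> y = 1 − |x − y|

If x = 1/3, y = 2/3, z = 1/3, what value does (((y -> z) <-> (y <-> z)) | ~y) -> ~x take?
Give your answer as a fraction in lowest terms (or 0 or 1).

2/3

y -> z = 2/3 -> 1/3 = 2/3
y <-> z = 2/3 <-> 1/3 = 2/3
(y -> z) <-> (y <-> z) = 2/3 <-> 2/3 = 1
~y = ~2/3 = 1/3
((y -> z) <-> (y <-> z)) | ~y = 1 | 1/3 = 1
~x = ~1/3 = 2/3
(((y -> z) <-> (y <-> z)) | ~y) -> ~x = 1 -> 2/3 = 2/3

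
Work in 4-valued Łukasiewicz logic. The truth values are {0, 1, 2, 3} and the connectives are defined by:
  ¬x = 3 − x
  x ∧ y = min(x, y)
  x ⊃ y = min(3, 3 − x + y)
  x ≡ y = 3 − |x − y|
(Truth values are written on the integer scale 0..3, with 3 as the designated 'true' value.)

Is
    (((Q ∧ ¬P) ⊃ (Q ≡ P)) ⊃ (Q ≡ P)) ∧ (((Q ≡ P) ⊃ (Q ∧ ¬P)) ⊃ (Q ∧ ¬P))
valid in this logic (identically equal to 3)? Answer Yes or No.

No

Counterexample: take P = 0, Q = 1.
¬P = ¬0 = 3
Q ∧ ¬P = 1 ∧ 3 = 1
Q ≡ P = 1 ≡ 0 = 2
(Q ∧ ¬P) ⊃ (Q ≡ P) = 1 ⊃ 2 = 3
((Q ∧ ¬P) ⊃ (Q ≡ P)) ⊃ (Q ≡ P) = 3 ⊃ 2 = 2
(Q ≡ P) ⊃ (Q ∧ ¬P) = 2 ⊃ 1 = 2
((Q ≡ P) ⊃ (Q ∧ ¬P)) ⊃ (Q ∧ ¬P) = 2 ⊃ 1 = 2
(((Q ∧ ¬P) ⊃ (Q ≡ P)) ⊃ (Q ≡ P)) ∧ (((Q ≡ P) ⊃ (Q ∧ ¬P)) ⊃ (Q ∧ ¬P)) = 2 ∧ 2 = 2
This gives 2 ≠ 3.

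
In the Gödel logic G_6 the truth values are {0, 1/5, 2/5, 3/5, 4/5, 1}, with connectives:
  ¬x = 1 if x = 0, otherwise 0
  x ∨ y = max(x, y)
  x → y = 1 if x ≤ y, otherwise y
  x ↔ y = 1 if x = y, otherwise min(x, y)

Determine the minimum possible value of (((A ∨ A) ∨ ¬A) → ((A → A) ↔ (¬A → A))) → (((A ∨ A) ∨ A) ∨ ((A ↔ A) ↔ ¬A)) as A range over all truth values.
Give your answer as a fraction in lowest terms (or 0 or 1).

1/5

Take A = 1/5:
A ∨ A = 1/5 ∨ 1/5 = 1/5
¬A = ¬1/5 = 0
(A ∨ A) ∨ ¬A = 1/5 ∨ 0 = 1/5
A → A = 1/5 → 1/5 = 1
¬A = ¬1/5 = 0
¬A → A = 0 → 1/5 = 1
(A → A) ↔ (¬A → A) = 1 ↔ 1 = 1
((A ∨ A) ∨ ¬A) → ((A → A) ↔ (¬A → A)) = 1/5 → 1 = 1
A ∨ A = 1/5 ∨ 1/5 = 1/5
(A ∨ A) ∨ A = 1/5 ∨ 1/5 = 1/5
A ↔ A = 1/5 ↔ 1/5 = 1
¬A = ¬1/5 = 0
(A ↔ A) ↔ ¬A = 1 ↔ 0 = 0
((A ∨ A) ∨ A) ∨ ((A ↔ A) ↔ ¬A) = 1/5 ∨ 0 = 1/5
(((A ∨ A) ∨ ¬A) → ((A → A) ↔ (¬A → A))) → (((A ∨ A) ∨ A) ∨ ((A ↔ A) ↔ ¬A)) = 1 → 1/5 = 1/5
No assignment yields a value below 1/5, so this is the minimum.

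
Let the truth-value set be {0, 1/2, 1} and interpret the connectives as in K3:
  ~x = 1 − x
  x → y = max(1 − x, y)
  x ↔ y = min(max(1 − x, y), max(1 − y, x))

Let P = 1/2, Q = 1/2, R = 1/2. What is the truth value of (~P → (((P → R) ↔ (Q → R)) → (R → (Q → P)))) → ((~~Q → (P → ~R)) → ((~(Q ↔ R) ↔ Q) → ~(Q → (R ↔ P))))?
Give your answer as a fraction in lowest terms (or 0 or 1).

1/2

~P = ~1/2 = 1/2
P → R = 1/2 → 1/2 = 1/2
Q → R = 1/2 → 1/2 = 1/2
(P → R) ↔ (Q → R) = 1/2 ↔ 1/2 = 1/2
Q → P = 1/2 → 1/2 = 1/2
R → (Q → P) = 1/2 → 1/2 = 1/2
((P → R) ↔ (Q → R)) → (R → (Q → P)) = 1/2 → 1/2 = 1/2
~P → (((P → R) ↔ (Q → R)) → (R → (Q → P))) = 1/2 → 1/2 = 1/2
~Q = ~1/2 = 1/2
~~Q = ~1/2 = 1/2
~R = ~1/2 = 1/2
P → ~R = 1/2 → 1/2 = 1/2
~~Q → (P → ~R) = 1/2 → 1/2 = 1/2
Q ↔ R = 1/2 ↔ 1/2 = 1/2
~(Q ↔ R) = ~1/2 = 1/2
~(Q ↔ R) ↔ Q = 1/2 ↔ 1/2 = 1/2
R ↔ P = 1/2 ↔ 1/2 = 1/2
Q → (R ↔ P) = 1/2 → 1/2 = 1/2
~(Q → (R ↔ P)) = ~1/2 = 1/2
(~(Q ↔ R) ↔ Q) → ~(Q → (R ↔ P)) = 1/2 → 1/2 = 1/2
(~~Q → (P → ~R)) → ((~(Q ↔ R) ↔ Q) → ~(Q → (R ↔ P))) = 1/2 → 1/2 = 1/2
(~P → (((P → R) ↔ (Q → R)) → (R → (Q → P)))) → ((~~Q → (P → ~R)) → ((~(Q ↔ R) ↔ Q) → ~(Q → (R ↔ P)))) = 1/2 → 1/2 = 1/2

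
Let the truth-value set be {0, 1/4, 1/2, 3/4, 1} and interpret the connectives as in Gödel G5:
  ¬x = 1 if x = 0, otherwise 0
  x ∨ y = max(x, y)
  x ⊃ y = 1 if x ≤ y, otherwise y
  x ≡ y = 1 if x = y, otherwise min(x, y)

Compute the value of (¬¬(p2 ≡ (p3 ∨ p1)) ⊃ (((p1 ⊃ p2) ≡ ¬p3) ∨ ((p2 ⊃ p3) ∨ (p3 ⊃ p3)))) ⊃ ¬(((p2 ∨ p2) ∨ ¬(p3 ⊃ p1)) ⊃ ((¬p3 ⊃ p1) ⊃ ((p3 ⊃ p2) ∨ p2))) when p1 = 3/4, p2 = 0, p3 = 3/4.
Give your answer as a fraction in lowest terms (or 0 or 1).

0

p3 ∨ p1 = 3/4 ∨ 3/4 = 3/4
p2 ≡ (p3 ∨ p1) = 0 ≡ 3/4 = 0
¬(p2 ≡ (p3 ∨ p1)) = ¬0 = 1
¬¬(p2 ≡ (p3 ∨ p1)) = ¬1 = 0
p1 ⊃ p2 = 3/4 ⊃ 0 = 0
¬p3 = ¬3/4 = 0
(p1 ⊃ p2) ≡ ¬p3 = 0 ≡ 0 = 1
p2 ⊃ p3 = 0 ⊃ 3/4 = 1
p3 ⊃ p3 = 3/4 ⊃ 3/4 = 1
(p2 ⊃ p3) ∨ (p3 ⊃ p3) = 1 ∨ 1 = 1
((p1 ⊃ p2) ≡ ¬p3) ∨ ((p2 ⊃ p3) ∨ (p3 ⊃ p3)) = 1 ∨ 1 = 1
¬¬(p2 ≡ (p3 ∨ p1)) ⊃ (((p1 ⊃ p2) ≡ ¬p3) ∨ ((p2 ⊃ p3) ∨ (p3 ⊃ p3))) = 0 ⊃ 1 = 1
p2 ∨ p2 = 0 ∨ 0 = 0
p3 ⊃ p1 = 3/4 ⊃ 3/4 = 1
¬(p3 ⊃ p1) = ¬1 = 0
(p2 ∨ p2) ∨ ¬(p3 ⊃ p1) = 0 ∨ 0 = 0
¬p3 = ¬3/4 = 0
¬p3 ⊃ p1 = 0 ⊃ 3/4 = 1
p3 ⊃ p2 = 3/4 ⊃ 0 = 0
(p3 ⊃ p2) ∨ p2 = 0 ∨ 0 = 0
(¬p3 ⊃ p1) ⊃ ((p3 ⊃ p2) ∨ p2) = 1 ⊃ 0 = 0
((p2 ∨ p2) ∨ ¬(p3 ⊃ p1)) ⊃ ((¬p3 ⊃ p1) ⊃ ((p3 ⊃ p2) ∨ p2)) = 0 ⊃ 0 = 1
¬(((p2 ∨ p2) ∨ ¬(p3 ⊃ p1)) ⊃ ((¬p3 ⊃ p1) ⊃ ((p3 ⊃ p2) ∨ p2))) = ¬1 = 0
(¬¬(p2 ≡ (p3 ∨ p1)) ⊃ (((p1 ⊃ p2) ≡ ¬p3) ∨ ((p2 ⊃ p3) ∨ (p3 ⊃ p3)))) ⊃ ¬(((p2 ∨ p2) ∨ ¬(p3 ⊃ p1)) ⊃ ((¬p3 ⊃ p1) ⊃ ((p3 ⊃ p2) ∨ p2))) = 1 ⊃ 0 = 0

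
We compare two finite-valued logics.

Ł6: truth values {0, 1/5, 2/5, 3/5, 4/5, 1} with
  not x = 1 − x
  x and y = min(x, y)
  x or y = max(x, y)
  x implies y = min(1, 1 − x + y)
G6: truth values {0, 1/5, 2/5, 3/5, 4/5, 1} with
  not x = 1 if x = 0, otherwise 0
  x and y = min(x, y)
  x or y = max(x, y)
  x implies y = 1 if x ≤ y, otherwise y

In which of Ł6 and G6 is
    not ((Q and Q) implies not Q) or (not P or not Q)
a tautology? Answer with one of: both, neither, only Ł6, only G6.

In Ł6: at P = 1/5, Q = 1/5 the value is 4/5 — not a tautology.
In G6: every assignment gives 1 — tautology.

only G6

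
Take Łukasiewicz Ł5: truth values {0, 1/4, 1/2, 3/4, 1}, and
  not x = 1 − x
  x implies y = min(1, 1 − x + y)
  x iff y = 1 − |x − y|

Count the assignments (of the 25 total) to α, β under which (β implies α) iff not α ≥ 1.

value 1: 3 assignments (counts)
value 3/4: 5 assignments
value 1/2: 6 assignments
value 1/4: 5 assignments
value 0: 6 assignments
So 3 of the 25 assignments meet the threshold.

3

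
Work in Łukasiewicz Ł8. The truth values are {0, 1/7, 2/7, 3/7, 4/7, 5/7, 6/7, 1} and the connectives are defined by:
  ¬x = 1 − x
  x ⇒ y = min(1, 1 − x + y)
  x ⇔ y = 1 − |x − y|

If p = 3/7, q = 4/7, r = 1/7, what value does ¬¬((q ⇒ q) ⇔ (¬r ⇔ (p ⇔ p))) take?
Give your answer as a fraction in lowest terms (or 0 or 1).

6/7

q ⇒ q = 4/7 ⇒ 4/7 = 1
¬r = ¬1/7 = 6/7
p ⇔ p = 3/7 ⇔ 3/7 = 1
¬r ⇔ (p ⇔ p) = 6/7 ⇔ 1 = 6/7
(q ⇒ q) ⇔ (¬r ⇔ (p ⇔ p)) = 1 ⇔ 6/7 = 6/7
¬((q ⇒ q) ⇔ (¬r ⇔ (p ⇔ p))) = ¬6/7 = 1/7
¬¬((q ⇒ q) ⇔ (¬r ⇔ (p ⇔ p))) = ¬1/7 = 6/7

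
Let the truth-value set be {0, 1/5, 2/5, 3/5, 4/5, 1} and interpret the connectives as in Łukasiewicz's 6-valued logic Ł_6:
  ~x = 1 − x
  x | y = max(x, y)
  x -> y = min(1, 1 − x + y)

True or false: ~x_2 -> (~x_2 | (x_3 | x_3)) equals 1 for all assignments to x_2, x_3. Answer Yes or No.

At x_2 = 4/5, x_3 = 1, for instance:
~x_2 = ~4/5 = 1/5
x_3 | x_3 = 1 | 1 = 1
~x_2 | (x_3 | x_3) = 1/5 | 1 = 1
~x_2 -> (~x_2 | (x_3 | x_3)) = 1/5 -> 1 = 1
and checking the remaining 35 assignments likewise gives ≥ 1 in every case.

Yes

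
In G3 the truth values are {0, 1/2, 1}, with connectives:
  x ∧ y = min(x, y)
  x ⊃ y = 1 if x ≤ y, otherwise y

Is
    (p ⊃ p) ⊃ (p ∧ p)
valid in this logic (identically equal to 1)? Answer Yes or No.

Counterexample: take p = 0.
p ⊃ p = 0 ⊃ 0 = 1
p ∧ p = 0 ∧ 0 = 0
(p ⊃ p) ⊃ (p ∧ p) = 1 ⊃ 0 = 0
This gives 0 ≠ 1.

No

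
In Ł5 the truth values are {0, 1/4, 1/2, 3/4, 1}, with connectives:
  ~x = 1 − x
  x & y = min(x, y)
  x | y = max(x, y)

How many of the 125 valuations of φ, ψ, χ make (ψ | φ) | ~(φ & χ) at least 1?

77

value 1: 77 assignments (counts)
value 3/4: 39 assignments
value 1/2: 9 assignments
So 77 of the 125 assignments meet the threshold.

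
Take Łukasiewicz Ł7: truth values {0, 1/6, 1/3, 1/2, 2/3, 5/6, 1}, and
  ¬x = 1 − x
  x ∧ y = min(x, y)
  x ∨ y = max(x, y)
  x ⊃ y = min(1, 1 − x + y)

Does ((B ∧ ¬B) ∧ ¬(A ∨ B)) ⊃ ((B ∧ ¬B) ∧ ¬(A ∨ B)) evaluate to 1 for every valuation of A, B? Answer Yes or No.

Yes

At A = 1/6, B = 2/3, for instance:
¬B = ¬2/3 = 1/3
B ∧ ¬B = 2/3 ∧ 1/3 = 1/3
A ∨ B = 1/6 ∨ 2/3 = 2/3
¬(A ∨ B) = ¬2/3 = 1/3
(B ∧ ¬B) ∧ ¬(A ∨ B) = 1/3 ∧ 1/3 = 1/3
((B ∧ ¬B) ∧ ¬(A ∨ B)) ⊃ ((B ∧ ¬B) ∧ ¬(A ∨ B)) = 1/3 ⊃ 1/3 = 1
and checking the remaining 48 assignments likewise gives ≥ 1 in every case.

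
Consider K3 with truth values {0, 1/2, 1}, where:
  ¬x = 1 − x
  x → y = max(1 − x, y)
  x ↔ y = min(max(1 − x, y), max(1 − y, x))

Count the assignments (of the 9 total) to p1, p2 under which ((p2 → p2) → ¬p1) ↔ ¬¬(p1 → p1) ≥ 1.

3

p1 = 0, p2 = 0 ↦ 1  ≥
p1 = 0, p2 = 1/2 ↦ 1  ≥
p1 = 0, p2 = 1 ↦ 1  ≥
p1 = 1/2, p2 = 0 ↦ 1/2  <
p1 = 1/2, p2 = 1/2 ↦ 1/2  <
p1 = 1/2, p2 = 1 ↦ 1/2  <
p1 = 1, p2 = 0 ↦ 0  <
p1 = 1, p2 = 1/2 ↦ 1/2  <
p1 = 1, p2 = 1 ↦ 0  <
So 3 of the 9 assignments meet the threshold.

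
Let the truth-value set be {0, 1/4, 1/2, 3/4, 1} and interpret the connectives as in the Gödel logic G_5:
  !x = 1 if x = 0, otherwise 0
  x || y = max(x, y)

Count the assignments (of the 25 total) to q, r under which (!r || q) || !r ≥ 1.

9

value 1: 9 assignments (counts)
value 3/4: 4 assignments
value 1/2: 4 assignments
value 1/4: 4 assignments
value 0: 4 assignments
So 9 of the 25 assignments meet the threshold.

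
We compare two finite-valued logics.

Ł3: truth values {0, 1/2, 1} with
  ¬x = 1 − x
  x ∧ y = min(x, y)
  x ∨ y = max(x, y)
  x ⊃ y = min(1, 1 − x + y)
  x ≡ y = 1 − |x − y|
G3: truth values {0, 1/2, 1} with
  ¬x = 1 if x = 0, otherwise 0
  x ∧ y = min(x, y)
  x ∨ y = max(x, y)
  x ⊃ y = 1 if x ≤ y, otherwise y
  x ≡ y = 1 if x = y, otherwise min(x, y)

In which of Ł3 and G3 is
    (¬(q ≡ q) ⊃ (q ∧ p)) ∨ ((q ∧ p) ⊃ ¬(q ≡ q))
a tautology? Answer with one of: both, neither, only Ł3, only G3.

both

In Ł3: every assignment gives 1 — tautology.
In G3: every assignment gives 1 — tautology.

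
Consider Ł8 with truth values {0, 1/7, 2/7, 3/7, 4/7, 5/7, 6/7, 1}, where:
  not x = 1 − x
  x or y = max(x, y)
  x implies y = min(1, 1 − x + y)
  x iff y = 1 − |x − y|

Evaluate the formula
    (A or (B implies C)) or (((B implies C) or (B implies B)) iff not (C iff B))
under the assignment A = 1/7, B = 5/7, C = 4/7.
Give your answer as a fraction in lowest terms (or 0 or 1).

6/7

B implies C = 5/7 implies 4/7 = 6/7
A or (B implies C) = 1/7 or 6/7 = 6/7
B implies C = 5/7 implies 4/7 = 6/7
B implies B = 5/7 implies 5/7 = 1
(B implies C) or (B implies B) = 6/7 or 1 = 1
C iff B = 4/7 iff 5/7 = 6/7
not (C iff B) = not 6/7 = 1/7
((B implies C) or (B implies B)) iff not (C iff B) = 1 iff 1/7 = 1/7
(A or (B implies C)) or (((B implies C) or (B implies B)) iff not (C iff B)) = 6/7 or 1/7 = 6/7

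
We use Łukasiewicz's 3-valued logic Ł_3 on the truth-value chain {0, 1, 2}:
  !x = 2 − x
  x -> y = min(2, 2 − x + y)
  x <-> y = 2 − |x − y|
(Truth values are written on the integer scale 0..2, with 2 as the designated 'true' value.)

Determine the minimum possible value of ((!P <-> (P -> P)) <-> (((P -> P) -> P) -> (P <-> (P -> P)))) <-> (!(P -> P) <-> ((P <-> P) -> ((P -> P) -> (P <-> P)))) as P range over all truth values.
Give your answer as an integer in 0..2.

Take P = 0:
!P = !0 = 2
P -> P = 0 -> 0 = 2
!P <-> (P -> P) = 2 <-> 2 = 2
P -> P = 0 -> 0 = 2
(P -> P) -> P = 2 -> 0 = 0
P -> P = 0 -> 0 = 2
P <-> (P -> P) = 0 <-> 2 = 0
((P -> P) -> P) -> (P <-> (P -> P)) = 0 -> 0 = 2
(!P <-> (P -> P)) <-> (((P -> P) -> P) -> (P <-> (P -> P))) = 2 <-> 2 = 2
P -> P = 0 -> 0 = 2
!(P -> P) = !2 = 0
P <-> P = 0 <-> 0 = 2
P -> P = 0 -> 0 = 2
P <-> P = 0 <-> 0 = 2
(P -> P) -> (P <-> P) = 2 -> 2 = 2
(P <-> P) -> ((P -> P) -> (P <-> P)) = 2 -> 2 = 2
!(P -> P) <-> ((P <-> P) -> ((P -> P) -> (P <-> P))) = 0 <-> 2 = 0
((!P <-> (P -> P)) <-> (((P -> P) -> P) -> (P <-> (P -> P)))) <-> (!(P -> P) <-> ((P <-> P) -> ((P -> P) -> (P <-> P)))) = 2 <-> 0 = 0
No assignment yields a value below 0, so this is the minimum.

0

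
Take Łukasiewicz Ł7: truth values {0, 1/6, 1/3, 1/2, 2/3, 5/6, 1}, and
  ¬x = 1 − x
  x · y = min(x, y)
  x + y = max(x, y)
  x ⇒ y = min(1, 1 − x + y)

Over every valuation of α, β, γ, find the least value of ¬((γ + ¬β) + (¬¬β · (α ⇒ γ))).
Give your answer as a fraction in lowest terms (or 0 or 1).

0

Take α = 0, β = 0, γ = 0:
¬β = ¬0 = 1
γ + ¬β = 0 + 1 = 1
¬β = ¬0 = 1
¬¬β = ¬1 = 0
α ⇒ γ = 0 ⇒ 0 = 1
¬¬β · (α ⇒ γ) = 0 · 1 = 0
(γ + ¬β) + (¬¬β · (α ⇒ γ)) = 1 + 0 = 1
¬((γ + ¬β) + (¬¬β · (α ⇒ γ))) = ¬1 = 0
No assignment yields a value below 0, so this is the minimum.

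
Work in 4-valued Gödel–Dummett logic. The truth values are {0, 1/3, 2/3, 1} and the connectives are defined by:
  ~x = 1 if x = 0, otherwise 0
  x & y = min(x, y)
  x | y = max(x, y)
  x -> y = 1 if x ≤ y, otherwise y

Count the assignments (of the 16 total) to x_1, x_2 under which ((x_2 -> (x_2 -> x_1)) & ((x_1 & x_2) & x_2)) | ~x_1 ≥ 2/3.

x_1 = 0, x_2 = 0 ↦ 1  ≥
x_1 = 0, x_2 = 1/3 ↦ 1  ≥
x_1 = 0, x_2 = 2/3 ↦ 1  ≥
x_1 = 0, x_2 = 1 ↦ 1  ≥
x_1 = 1/3, x_2 = 0 ↦ 0  <
x_1 = 1/3, x_2 = 1/3 ↦ 1/3  <
x_1 = 1/3, x_2 = 2/3 ↦ 1/3  <
x_1 = 1/3, x_2 = 1 ↦ 1/3  <
x_1 = 2/3, x_2 = 0 ↦ 0  <
x_1 = 2/3, x_2 = 1/3 ↦ 1/3  <
x_1 = 2/3, x_2 = 2/3 ↦ 2/3  ≥
x_1 = 2/3, x_2 = 1 ↦ 2/3  ≥
x_1 = 1, x_2 = 0 ↦ 0  <
x_1 = 1, x_2 = 1/3 ↦ 1/3  <
x_1 = 1, x_2 = 2/3 ↦ 2/3  ≥
x_1 = 1, x_2 = 1 ↦ 1  ≥
So 8 of the 16 assignments meet the threshold.

8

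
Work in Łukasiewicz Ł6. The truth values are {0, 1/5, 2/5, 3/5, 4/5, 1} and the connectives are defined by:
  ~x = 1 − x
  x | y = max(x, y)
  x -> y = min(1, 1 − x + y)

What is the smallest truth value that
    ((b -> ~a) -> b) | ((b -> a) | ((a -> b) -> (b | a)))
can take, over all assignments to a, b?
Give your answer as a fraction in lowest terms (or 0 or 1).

Take a = 0, b = 2/5:
~a = ~0 = 1
b -> ~a = 2/5 -> 1 = 1
(b -> ~a) -> b = 1 -> 2/5 = 2/5
b -> a = 2/5 -> 0 = 3/5
a -> b = 0 -> 2/5 = 1
b | a = 2/5 | 0 = 2/5
(a -> b) -> (b | a) = 1 -> 2/5 = 2/5
(b -> a) | ((a -> b) -> (b | a)) = 3/5 | 2/5 = 3/5
((b -> ~a) -> b) | ((b -> a) | ((a -> b) -> (b | a))) = 2/5 | 3/5 = 3/5
No assignment yields a value below 3/5, so this is the minimum.

3/5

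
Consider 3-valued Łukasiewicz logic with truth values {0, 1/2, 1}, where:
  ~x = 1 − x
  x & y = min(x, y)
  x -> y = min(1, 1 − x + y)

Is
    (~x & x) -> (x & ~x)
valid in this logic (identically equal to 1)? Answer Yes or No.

x = 0 ↦ 1
x = 1/2 ↦ 1
x = 1 ↦ 1
Every assignment gives a value ≥ 1.

Yes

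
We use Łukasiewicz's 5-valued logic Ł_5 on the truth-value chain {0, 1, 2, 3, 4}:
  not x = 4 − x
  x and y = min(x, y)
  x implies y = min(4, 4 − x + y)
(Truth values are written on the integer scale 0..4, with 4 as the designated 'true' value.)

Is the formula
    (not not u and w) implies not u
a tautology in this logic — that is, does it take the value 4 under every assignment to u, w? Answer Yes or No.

Counterexample: take u = 3, w = 2.
not u = not 3 = 1
not not u = not 1 = 3
not not u and w = 3 and 2 = 2
not u = not 3 = 1
(not not u and w) implies not u = 2 implies 1 = 3
This gives 3 ≠ 4.

No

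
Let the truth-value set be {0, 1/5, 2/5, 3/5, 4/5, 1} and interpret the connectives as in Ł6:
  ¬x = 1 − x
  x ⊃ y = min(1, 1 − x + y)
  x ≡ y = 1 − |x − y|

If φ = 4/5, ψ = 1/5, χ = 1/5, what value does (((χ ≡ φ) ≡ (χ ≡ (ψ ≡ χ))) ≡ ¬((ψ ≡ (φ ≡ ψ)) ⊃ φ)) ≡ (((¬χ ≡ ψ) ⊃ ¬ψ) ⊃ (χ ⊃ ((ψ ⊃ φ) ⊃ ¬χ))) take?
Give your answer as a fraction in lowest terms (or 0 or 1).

χ ≡ φ = 1/5 ≡ 4/5 = 2/5
ψ ≡ χ = 1/5 ≡ 1/5 = 1
χ ≡ (ψ ≡ χ) = 1/5 ≡ 1 = 1/5
(χ ≡ φ) ≡ (χ ≡ (ψ ≡ χ)) = 2/5 ≡ 1/5 = 4/5
φ ≡ ψ = 4/5 ≡ 1/5 = 2/5
ψ ≡ (φ ≡ ψ) = 1/5 ≡ 2/5 = 4/5
(ψ ≡ (φ ≡ ψ)) ⊃ φ = 4/5 ⊃ 4/5 = 1
¬((ψ ≡ (φ ≡ ψ)) ⊃ φ) = ¬1 = 0
((χ ≡ φ) ≡ (χ ≡ (ψ ≡ χ))) ≡ ¬((ψ ≡ (φ ≡ ψ)) ⊃ φ) = 4/5 ≡ 0 = 1/5
¬χ = ¬1/5 = 4/5
¬χ ≡ ψ = 4/5 ≡ 1/5 = 2/5
¬ψ = ¬1/5 = 4/5
(¬χ ≡ ψ) ⊃ ¬ψ = 2/5 ⊃ 4/5 = 1
ψ ⊃ φ = 1/5 ⊃ 4/5 = 1
¬χ = ¬1/5 = 4/5
(ψ ⊃ φ) ⊃ ¬χ = 1 ⊃ 4/5 = 4/5
χ ⊃ ((ψ ⊃ φ) ⊃ ¬χ) = 1/5 ⊃ 4/5 = 1
((¬χ ≡ ψ) ⊃ ¬ψ) ⊃ (χ ⊃ ((ψ ⊃ φ) ⊃ ¬χ)) = 1 ⊃ 1 = 1
(((χ ≡ φ) ≡ (χ ≡ (ψ ≡ χ))) ≡ ¬((ψ ≡ (φ ≡ ψ)) ⊃ φ)) ≡ (((¬χ ≡ ψ) ⊃ ¬ψ) ⊃ (χ ⊃ ((ψ ⊃ φ) ⊃ ¬χ))) = 1/5 ≡ 1 = 1/5

1/5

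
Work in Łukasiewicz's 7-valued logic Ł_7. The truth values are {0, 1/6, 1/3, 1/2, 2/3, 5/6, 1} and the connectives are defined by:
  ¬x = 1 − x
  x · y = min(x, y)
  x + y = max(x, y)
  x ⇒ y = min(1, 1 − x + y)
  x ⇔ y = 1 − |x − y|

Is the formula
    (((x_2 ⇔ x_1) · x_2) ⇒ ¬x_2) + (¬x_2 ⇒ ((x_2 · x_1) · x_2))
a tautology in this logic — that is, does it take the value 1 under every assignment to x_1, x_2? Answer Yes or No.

No

Counterexample: take x_1 = 1/6, x_2 = 2/3.
x_2 ⇔ x_1 = 2/3 ⇔ 1/6 = 1/2
(x_2 ⇔ x_1) · x_2 = 1/2 · 2/3 = 1/2
¬x_2 = ¬2/3 = 1/3
((x_2 ⇔ x_1) · x_2) ⇒ ¬x_2 = 1/2 ⇒ 1/3 = 5/6
¬x_2 = ¬2/3 = 1/3
x_2 · x_1 = 2/3 · 1/6 = 1/6
(x_2 · x_1) · x_2 = 1/6 · 2/3 = 1/6
¬x_2 ⇒ ((x_2 · x_1) · x_2) = 1/3 ⇒ 1/6 = 5/6
(((x_2 ⇔ x_1) · x_2) ⇒ ¬x_2) + (¬x_2 ⇒ ((x_2 · x_1) · x_2)) = 5/6 + 5/6 = 5/6
This gives 5/6 ≠ 1.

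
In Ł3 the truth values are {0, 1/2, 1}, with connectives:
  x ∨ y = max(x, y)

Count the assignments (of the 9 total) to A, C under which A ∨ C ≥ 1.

A = 0, C = 0 ↦ 0  <
A = 0, C = 1/2 ↦ 1/2  <
A = 0, C = 1 ↦ 1  ≥
A = 1/2, C = 0 ↦ 1/2  <
A = 1/2, C = 1/2 ↦ 1/2  <
A = 1/2, C = 1 ↦ 1  ≥
A = 1, C = 0 ↦ 1  ≥
A = 1, C = 1/2 ↦ 1  ≥
A = 1, C = 1 ↦ 1  ≥
So 5 of the 9 assignments meet the threshold.

5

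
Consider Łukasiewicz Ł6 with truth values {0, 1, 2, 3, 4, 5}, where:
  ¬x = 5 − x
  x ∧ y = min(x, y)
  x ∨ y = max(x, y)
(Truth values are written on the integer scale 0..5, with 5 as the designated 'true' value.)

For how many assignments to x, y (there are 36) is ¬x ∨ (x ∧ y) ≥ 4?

value 5: 7 assignments (counts)
value 4: 9 assignments (counts)
value 3: 11 assignments
value 2: 5 assignments
value 1: 3 assignments
value 0: 1 assignment
So 16 of the 36 assignments meet the threshold.

16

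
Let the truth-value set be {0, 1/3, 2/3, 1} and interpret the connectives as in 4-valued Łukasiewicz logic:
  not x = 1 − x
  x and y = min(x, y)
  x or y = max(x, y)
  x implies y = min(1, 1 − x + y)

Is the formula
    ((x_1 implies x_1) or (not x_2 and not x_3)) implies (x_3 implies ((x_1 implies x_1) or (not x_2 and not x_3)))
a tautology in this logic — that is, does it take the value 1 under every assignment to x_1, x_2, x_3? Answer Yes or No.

At x_1 = 0, x_2 = 1, x_3 = 2/3, for instance:
x_1 implies x_1 = 0 implies 0 = 1
not x_2 = not 1 = 0
not x_3 = not 2/3 = 1/3
not x_2 and not x_3 = 0 and 1/3 = 0
(x_1 implies x_1) or (not x_2 and not x_3) = 1 or 0 = 1
x_3 implies ((x_1 implies x_1) or (not x_2 and not x_3)) = 2/3 implies 1 = 1
((x_1 implies x_1) or (not x_2 and not x_3)) implies (x_3 implies ((x_1 implies x_1) or (not x_2 and not x_3))) = 1 implies 1 = 1
and checking the remaining 63 assignments likewise gives ≥ 1 in every case.

Yes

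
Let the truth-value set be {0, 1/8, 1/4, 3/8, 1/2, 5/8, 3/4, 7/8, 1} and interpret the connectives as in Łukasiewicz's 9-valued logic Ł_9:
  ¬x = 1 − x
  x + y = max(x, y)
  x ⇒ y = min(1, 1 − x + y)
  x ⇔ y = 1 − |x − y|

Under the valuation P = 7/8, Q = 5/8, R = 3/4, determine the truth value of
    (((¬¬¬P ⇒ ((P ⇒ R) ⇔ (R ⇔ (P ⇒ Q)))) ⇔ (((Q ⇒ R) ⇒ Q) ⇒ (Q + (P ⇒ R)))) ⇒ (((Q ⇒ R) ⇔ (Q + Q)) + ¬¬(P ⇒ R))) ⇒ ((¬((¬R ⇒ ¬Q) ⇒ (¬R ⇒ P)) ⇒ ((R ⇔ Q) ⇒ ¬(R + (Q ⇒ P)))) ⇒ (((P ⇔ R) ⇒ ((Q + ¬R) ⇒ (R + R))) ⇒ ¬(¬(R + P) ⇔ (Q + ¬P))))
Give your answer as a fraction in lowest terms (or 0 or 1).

5/8

¬P = ¬7/8 = 1/8
¬¬P = ¬1/8 = 7/8
¬¬¬P = ¬7/8 = 1/8
P ⇒ R = 7/8 ⇒ 3/4 = 7/8
P ⇒ Q = 7/8 ⇒ 5/8 = 3/4
R ⇔ (P ⇒ Q) = 3/4 ⇔ 3/4 = 1
(P ⇒ R) ⇔ (R ⇔ (P ⇒ Q)) = 7/8 ⇔ 1 = 7/8
¬¬¬P ⇒ ((P ⇒ R) ⇔ (R ⇔ (P ⇒ Q))) = 1/8 ⇒ 7/8 = 1
Q ⇒ R = 5/8 ⇒ 3/4 = 1
(Q ⇒ R) ⇒ Q = 1 ⇒ 5/8 = 5/8
P ⇒ R = 7/8 ⇒ 3/4 = 7/8
Q + (P ⇒ R) = 5/8 + 7/8 = 7/8
((Q ⇒ R) ⇒ Q) ⇒ (Q + (P ⇒ R)) = 5/8 ⇒ 7/8 = 1
(¬¬¬P ⇒ ((P ⇒ R) ⇔ (R ⇔ (P ⇒ Q)))) ⇔ (((Q ⇒ R) ⇒ Q) ⇒ (Q + (P ⇒ R))) = 1 ⇔ 1 = 1
Q ⇒ R = 5/8 ⇒ 3/4 = 1
Q + Q = 5/8 + 5/8 = 5/8
(Q ⇒ R) ⇔ (Q + Q) = 1 ⇔ 5/8 = 5/8
P ⇒ R = 7/8 ⇒ 3/4 = 7/8
¬(P ⇒ R) = ¬7/8 = 1/8
¬¬(P ⇒ R) = ¬1/8 = 7/8
((Q ⇒ R) ⇔ (Q + Q)) + ¬¬(P ⇒ R) = 5/8 + 7/8 = 7/8
((¬¬¬P ⇒ ((P ⇒ R) ⇔ (R ⇔ (P ⇒ Q)))) ⇔ (((Q ⇒ R) ⇒ Q) ⇒ (Q + (P ⇒ R)))) ⇒ (((Q ⇒ R) ⇔ (Q + Q)) + ¬¬(P ⇒ R)) = 1 ⇒ 7/8 = 7/8
¬R = ¬3/4 = 1/4
¬Q = ¬5/8 = 3/8
¬R ⇒ ¬Q = 1/4 ⇒ 3/8 = 1
¬R = ¬3/4 = 1/4
¬R ⇒ P = 1/4 ⇒ 7/8 = 1
(¬R ⇒ ¬Q) ⇒ (¬R ⇒ P) = 1 ⇒ 1 = 1
¬((¬R ⇒ ¬Q) ⇒ (¬R ⇒ P)) = ¬1 = 0
R ⇔ Q = 3/4 ⇔ 5/8 = 7/8
Q ⇒ P = 5/8 ⇒ 7/8 = 1
R + (Q ⇒ P) = 3/4 + 1 = 1
¬(R + (Q ⇒ P)) = ¬1 = 0
(R ⇔ Q) ⇒ ¬(R + (Q ⇒ P)) = 7/8 ⇒ 0 = 1/8
¬((¬R ⇒ ¬Q) ⇒ (¬R ⇒ P)) ⇒ ((R ⇔ Q) ⇒ ¬(R + (Q ⇒ P))) = 0 ⇒ 1/8 = 1
P ⇔ R = 7/8 ⇔ 3/4 = 7/8
¬R = ¬3/4 = 1/4
Q + ¬R = 5/8 + 1/4 = 5/8
R + R = 3/4 + 3/4 = 3/4
(Q + ¬R) ⇒ (R + R) = 5/8 ⇒ 3/4 = 1
(P ⇔ R) ⇒ ((Q + ¬R) ⇒ (R + R)) = 7/8 ⇒ 1 = 1
R + P = 3/4 + 7/8 = 7/8
¬(R + P) = ¬7/8 = 1/8
¬P = ¬7/8 = 1/8
Q + ¬P = 5/8 + 1/8 = 5/8
¬(R + P) ⇔ (Q + ¬P) = 1/8 ⇔ 5/8 = 1/2
¬(¬(R + P) ⇔ (Q + ¬P)) = ¬1/2 = 1/2
((P ⇔ R) ⇒ ((Q + ¬R) ⇒ (R + R))) ⇒ ¬(¬(R + P) ⇔ (Q + ¬P)) = 1 ⇒ 1/2 = 1/2
(¬((¬R ⇒ ¬Q) ⇒ (¬R ⇒ P)) ⇒ ((R ⇔ Q) ⇒ ¬(R + (Q ⇒ P)))) ⇒ (((P ⇔ R) ⇒ ((Q + ¬R) ⇒ (R + R))) ⇒ ¬(¬(R + P) ⇔ (Q + ¬P))) = 1 ⇒ 1/2 = 1/2
(((¬¬¬P ⇒ ((P ⇒ R) ⇔ (R ⇔ (P ⇒ Q)))) ⇔ (((Q ⇒ R) ⇒ Q) ⇒ (Q + (P ⇒ R)))) ⇒ (((Q ⇒ R) ⇔ (Q + Q)) + ¬¬(P ⇒ R))) ⇒ ((¬((¬R ⇒ ¬Q) ⇒ (¬R ⇒ P)) ⇒ ((R ⇔ Q) ⇒ ¬(R + (Q ⇒ P)))) ⇒ (((P ⇔ R) ⇒ ((Q + ¬R) ⇒ (R + R))) ⇒ ¬(¬(R + P) ⇔ (Q + ¬P)))) = 7/8 ⇒ 1/2 = 5/8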